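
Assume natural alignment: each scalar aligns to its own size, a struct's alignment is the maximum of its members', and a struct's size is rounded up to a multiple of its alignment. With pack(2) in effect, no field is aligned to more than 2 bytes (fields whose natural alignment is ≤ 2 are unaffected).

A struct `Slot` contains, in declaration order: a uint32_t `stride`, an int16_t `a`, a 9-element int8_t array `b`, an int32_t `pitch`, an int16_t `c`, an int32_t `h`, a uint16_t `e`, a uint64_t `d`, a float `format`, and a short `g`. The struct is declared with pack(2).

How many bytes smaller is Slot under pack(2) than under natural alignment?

natural layout:
  0..4  stride  (4B, 4-aligned)
  4..6  a  (2B, 2-aligned)
  6..15  b  (9B, 1-aligned)
  15..16  -- padding (1B)
  16..20  pitch  (4B, 4-aligned)
  20..22  c  (2B, 2-aligned)
  22..24  -- padding (2B)
  24..28  h  (4B, 4-aligned)
  28..30  e  (2B, 2-aligned)
  30..32  -- padding (2B)
  32..40  d  (8B, 8-aligned)
  40..44  format  (4B, 4-aligned)
  44..46  g  (2B, 2-aligned)
  46..48  -- tail padding (2B)
  sizeof = 48, alignof = 8
packed(2) layout:
  0..4  stride  (4B, 2-aligned)
  4..6  a  (2B, 2-aligned)
  6..15  b  (9B, 1-aligned)
  15..16  -- padding (1B)
  16..20  pitch  (4B, 2-aligned)
  20..22  c  (2B, 2-aligned)
  22..26  h  (4B, 2-aligned)
  26..28  e  (2B, 2-aligned)
  28..36  d  (8B, 2-aligned)
  36..40  format  (4B, 2-aligned)
  40..42  g  (2B, 2-aligned)
  sizeof = 42, alignof = 2
48 − 42 = 6

6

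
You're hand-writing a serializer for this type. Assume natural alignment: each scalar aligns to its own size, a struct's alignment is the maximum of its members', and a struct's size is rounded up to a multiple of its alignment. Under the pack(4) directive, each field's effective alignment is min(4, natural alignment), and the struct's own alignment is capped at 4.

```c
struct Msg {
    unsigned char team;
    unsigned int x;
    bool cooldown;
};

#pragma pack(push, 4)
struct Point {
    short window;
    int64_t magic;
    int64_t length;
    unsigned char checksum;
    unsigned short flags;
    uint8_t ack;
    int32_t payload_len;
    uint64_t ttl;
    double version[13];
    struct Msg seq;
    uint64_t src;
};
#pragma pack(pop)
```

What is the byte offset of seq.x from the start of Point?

Msg: 0..1  team  (1B, 1-aligned); 1..4  -- padding (3B); 4..8  x  (4B, 4-aligned); 8..9  cooldown  (1B, 1-aligned); 9..12  -- tail padding (3B); sizeof = 12, alignof = 4
0..2  window  (2B, 2-aligned)
2..4  -- padding (2B)
4..12  magic  (8B, 4-aligned)
12..20  length  (8B, 4-aligned)
20..21  checksum  (1B, 1-aligned)
21..22  -- padding (1B)
22..24  flags  (2B, 2-aligned)
24..25  ack  (1B, 1-aligned)
25..28  -- padding (3B)
28..32  payload_len  (4B, 4-aligned)
32..40  ttl  (8B, 4-aligned)
40..144  version  (104B, 4-aligned)
144..156  seq  (12B, 4-aligned)
within Msg: x at 4
144 + 4 = 148

148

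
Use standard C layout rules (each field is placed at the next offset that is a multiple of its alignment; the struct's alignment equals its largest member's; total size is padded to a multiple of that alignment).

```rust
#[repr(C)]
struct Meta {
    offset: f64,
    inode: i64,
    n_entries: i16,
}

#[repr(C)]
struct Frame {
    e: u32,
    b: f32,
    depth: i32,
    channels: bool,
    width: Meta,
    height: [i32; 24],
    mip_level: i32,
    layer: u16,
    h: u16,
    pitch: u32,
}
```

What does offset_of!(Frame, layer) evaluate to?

140

Meta: offset at 0 (size 8, align 8) → ends 8; inode at 8 (size 8, align 8) → ends 16; n_entries at 16 (size 2, align 2) → ends 18; tail pad 6 to reach multiple of 8; total 24 bytes, alignment 8
e at 0 (size 4, align 4) → ends 4
b at 4 (size 4, align 4) → ends 8
depth at 8 (size 4, align 4) → ends 12
channels at 12 (size 1, align 1) → ends 13
pad 3 to align 8 for width
width at 16 (size 24, align 8) → ends 40
height at 40 (size 96, align 4) → ends 136
mip_level at 136 (size 4, align 4) → ends 140
layer at 140 (size 2, align 2) → ends 142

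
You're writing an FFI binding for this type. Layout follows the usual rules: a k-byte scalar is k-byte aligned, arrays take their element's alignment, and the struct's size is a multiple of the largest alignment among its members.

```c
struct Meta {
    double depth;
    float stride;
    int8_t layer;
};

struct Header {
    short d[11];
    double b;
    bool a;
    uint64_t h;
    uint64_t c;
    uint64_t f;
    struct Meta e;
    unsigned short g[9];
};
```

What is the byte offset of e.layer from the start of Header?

76

Meta: 0..8  depth  (8B, 8-aligned); 8..12  stride  (4B, 4-aligned); 12..13  layer  (1B, 1-aligned); 13..16  -- tail padding (3B); sizeof = 16, alignof = 8
0..22  d  (22B, 2-aligned)
22..24  -- padding (2B)
24..32  b  (8B, 8-aligned)
32..33  a  (1B, 1-aligned)
33..40  -- padding (7B)
40..48  h  (8B, 8-aligned)
48..56  c  (8B, 8-aligned)
56..64  f  (8B, 8-aligned)
64..80  e  (16B, 8-aligned)
within Meta: layer at 12
64 + 12 = 76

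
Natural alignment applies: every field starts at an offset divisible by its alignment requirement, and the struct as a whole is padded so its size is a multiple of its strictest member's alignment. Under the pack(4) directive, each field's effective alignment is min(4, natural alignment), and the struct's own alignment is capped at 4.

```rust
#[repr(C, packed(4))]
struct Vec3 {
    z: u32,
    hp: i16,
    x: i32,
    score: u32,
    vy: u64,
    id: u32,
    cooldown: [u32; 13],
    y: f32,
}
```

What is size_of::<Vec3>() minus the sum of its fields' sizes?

@0: z [4B, align 4] → 4
@4: hp [2B, align 2] → 6
+2 pad (align 4)
@8: x [4B, align 4] → 12
@12: score [4B, align 4] → 16
@16: vy [8B, align 4] → 24
@24: id [4B, align 4] → 28
@28: cooldown [52B, align 4] → 80
@80: y [4B, align 4] → 84
size 84, align 4
data bytes 82, size 84 → padding 2

2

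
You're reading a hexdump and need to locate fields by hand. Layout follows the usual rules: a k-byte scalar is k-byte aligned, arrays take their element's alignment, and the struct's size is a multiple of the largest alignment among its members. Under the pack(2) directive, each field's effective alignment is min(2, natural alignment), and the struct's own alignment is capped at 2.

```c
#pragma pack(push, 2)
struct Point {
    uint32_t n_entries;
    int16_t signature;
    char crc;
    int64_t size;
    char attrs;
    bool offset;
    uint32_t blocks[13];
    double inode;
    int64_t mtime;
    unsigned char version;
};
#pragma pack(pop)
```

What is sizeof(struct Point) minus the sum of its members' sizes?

2

n_entries at 0 (size 4, align 2) → ends 4
signature at 4 (size 2, align 2) → ends 6
crc at 6 (size 1, align 1) → ends 7
pad 1 to align 2 for size
size at 8 (size 8, align 2) → ends 16
attrs at 16 (size 1, align 1) → ends 17
offset at 17 (size 1, align 1) → ends 18
blocks at 18 (size 52, align 2) → ends 70
inode at 70 (size 8, align 2) → ends 78
mtime at 78 (size 8, align 2) → ends 86
version at 86 (size 1, align 1) → ends 87
tail pad 1 to reach multiple of 2
total 88 bytes, alignment 2
data bytes 86, size 88 → padding 2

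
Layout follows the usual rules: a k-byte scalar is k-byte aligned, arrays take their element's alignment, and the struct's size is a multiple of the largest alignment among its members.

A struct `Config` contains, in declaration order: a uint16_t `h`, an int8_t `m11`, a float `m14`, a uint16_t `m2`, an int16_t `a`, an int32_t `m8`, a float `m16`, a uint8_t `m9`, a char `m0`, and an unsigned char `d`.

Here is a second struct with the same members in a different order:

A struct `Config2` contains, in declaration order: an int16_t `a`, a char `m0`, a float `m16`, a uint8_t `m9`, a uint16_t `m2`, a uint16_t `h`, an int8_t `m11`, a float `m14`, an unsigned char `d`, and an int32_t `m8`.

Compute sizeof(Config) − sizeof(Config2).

-4

h at 0 (size 2, align 2) → ends 2
m11 at 2 (size 1, align 1) → ends 3
pad 1 to align 4 for m14
m14 at 4 (size 4, align 4) → ends 8
m2 at 8 (size 2, align 2) → ends 10
a at 10 (size 2, align 2) → ends 12
m8 at 12 (size 4, align 4) → ends 16
m16 at 16 (size 4, align 4) → ends 20
m9 at 20 (size 1, align 1) → ends 21
m0 at 21 (size 1, align 1) → ends 22
d at 22 (size 1, align 1) → ends 23
tail pad 1 to reach multiple of 4
total 24 bytes, alignment 4
— Config2 —
a at 0 (size 2, align 2) → ends 2
m0 at 2 (size 1, align 1) → ends 3
pad 1 to align 4 for m16
m16 at 4 (size 4, align 4) → ends 8
m9 at 8 (size 1, align 1) → ends 9
pad 1 to align 2 for m2
m2 at 10 (size 2, align 2) → ends 12
h at 12 (size 2, align 2) → ends 14
m11 at 14 (size 1, align 1) → ends 15
pad 1 to align 4 for m14
m14 at 16 (size 4, align 4) → ends 20
d at 20 (size 1, align 1) → ends 21
pad 3 to align 4 for m8
m8 at 24 (size 4, align 4) → ends 28
total 28 bytes, alignment 4
24 − 28 = -4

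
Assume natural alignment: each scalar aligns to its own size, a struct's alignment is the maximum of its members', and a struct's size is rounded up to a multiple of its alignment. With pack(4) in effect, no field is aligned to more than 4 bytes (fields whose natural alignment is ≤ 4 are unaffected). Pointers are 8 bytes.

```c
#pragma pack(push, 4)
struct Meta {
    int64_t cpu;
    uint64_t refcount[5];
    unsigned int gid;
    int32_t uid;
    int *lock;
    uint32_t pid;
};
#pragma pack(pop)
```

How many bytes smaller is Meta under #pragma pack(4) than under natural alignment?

4

natural layout:
  cpu at 0 (size 8, align 8) → ends 8
  refcount at 8 (size 40, align 8) → ends 48
  gid at 48 (size 4, align 4) → ends 52
  uid at 52 (size 4, align 4) → ends 56
  lock at 56 (size 8, align 8) → ends 64
  pid at 64 (size 4, align 4) → ends 68
  tail pad 4 to reach multiple of 8
  total 72 bytes, alignment 8
packed(4) layout:
  cpu at 0 (size 8, align 4) → ends 8
  refcount at 8 (size 40, align 4) → ends 48
  gid at 48 (size 4, align 4) → ends 52
  uid at 52 (size 4, align 4) → ends 56
  lock at 56 (size 8, align 4) → ends 64
  pid at 64 (size 4, align 4) → ends 68
  total 68 bytes, alignment 4
72 − 68 = 4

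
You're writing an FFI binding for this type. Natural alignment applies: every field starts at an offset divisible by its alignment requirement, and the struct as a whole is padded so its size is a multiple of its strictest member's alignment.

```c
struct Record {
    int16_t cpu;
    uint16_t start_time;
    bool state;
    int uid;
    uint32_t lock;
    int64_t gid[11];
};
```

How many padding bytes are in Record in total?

3

cpu at 0 (size 2, align 2) → ends 2
start_time at 2 (size 2, align 2) → ends 4
state at 4 (size 1, align 1) → ends 5
pad 3 to align 4 for uid
uid at 8 (size 4, align 4) → ends 12
lock at 12 (size 4, align 4) → ends 16
gid at 16 (size 88, align 8) → ends 104
total 104 bytes, alignment 8
data bytes 101, size 104 → padding 3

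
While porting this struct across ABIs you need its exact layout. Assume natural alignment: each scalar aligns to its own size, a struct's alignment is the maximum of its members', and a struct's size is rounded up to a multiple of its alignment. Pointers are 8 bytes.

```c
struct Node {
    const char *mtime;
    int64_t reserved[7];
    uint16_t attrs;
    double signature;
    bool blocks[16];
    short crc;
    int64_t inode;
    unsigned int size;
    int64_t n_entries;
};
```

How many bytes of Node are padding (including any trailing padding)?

mtime at 0 (size 8, align 8) → ends 8
reserved at 8 (size 56, align 8) → ends 64
attrs at 64 (size 2, align 2) → ends 66
pad 6 to align 8 for signature
signature at 72 (size 8, align 8) → ends 80
blocks at 80 (size 16, align 1) → ends 96
crc at 96 (size 2, align 2) → ends 98
pad 6 to align 8 for inode
inode at 104 (size 8, align 8) → ends 112
size at 112 (size 4, align 4) → ends 116
pad 4 to align 8 for n_entries
n_entries at 120 (size 8, align 8) → ends 128
total 128 bytes, alignment 8
data bytes 112, size 128 → padding 16

16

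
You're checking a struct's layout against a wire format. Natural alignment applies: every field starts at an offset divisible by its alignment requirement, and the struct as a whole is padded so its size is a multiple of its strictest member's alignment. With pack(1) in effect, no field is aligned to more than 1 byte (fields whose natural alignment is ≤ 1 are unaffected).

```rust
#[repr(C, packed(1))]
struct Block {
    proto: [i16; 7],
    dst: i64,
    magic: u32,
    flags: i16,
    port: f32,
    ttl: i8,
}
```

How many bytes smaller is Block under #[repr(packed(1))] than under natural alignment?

natural layout:
  @0: proto [14B, align 2] → 14
  +2 pad (align 8)
  @16: dst [8B, align 8] → 24
  @24: magic [4B, align 4] → 28
  @28: flags [2B, align 2] → 30
  +2 pad (align 4)
  @32: port [4B, align 4] → 36
  @36: ttl [1B, align 1] → 37
  +3 tail pad (align 8)
  size 40, align 8
packed(1) layout:
  @0: proto [14B, align 1] → 14
  @14: dst [8B, align 1] → 22
  @22: magic [4B, align 1] → 26
  @26: flags [2B, align 1] → 28
  @28: port [4B, align 1] → 32
  @32: ttl [1B, align 1] → 33
  size 33, align 1
40 − 33 = 7

7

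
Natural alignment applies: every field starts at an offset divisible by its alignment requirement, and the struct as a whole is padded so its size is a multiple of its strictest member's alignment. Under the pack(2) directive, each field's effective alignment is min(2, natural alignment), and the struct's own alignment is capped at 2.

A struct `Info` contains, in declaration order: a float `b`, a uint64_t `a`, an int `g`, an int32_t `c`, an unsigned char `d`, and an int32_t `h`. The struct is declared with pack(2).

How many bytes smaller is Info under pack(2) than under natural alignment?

6

natural layout:
  0..4  b  (4B, 4-aligned)
  4..8  -- padding (4B)
  8..16  a  (8B, 8-aligned)
  16..20  g  (4B, 4-aligned)
  20..24  c  (4B, 4-aligned)
  24..25  d  (1B, 1-aligned)
  25..28  -- padding (3B)
  28..32  h  (4B, 4-aligned)
  sizeof = 32, alignof = 8
packed(2) layout:
  0..4  b  (4B, 2-aligned)
  4..12  a  (8B, 2-aligned)
  12..16  g  (4B, 2-aligned)
  16..20  c  (4B, 2-aligned)
  20..21  d  (1B, 1-aligned)
  21..22  -- padding (1B)
  22..26  h  (4B, 2-aligned)
  sizeof = 26, alignof = 2
32 − 26 = 6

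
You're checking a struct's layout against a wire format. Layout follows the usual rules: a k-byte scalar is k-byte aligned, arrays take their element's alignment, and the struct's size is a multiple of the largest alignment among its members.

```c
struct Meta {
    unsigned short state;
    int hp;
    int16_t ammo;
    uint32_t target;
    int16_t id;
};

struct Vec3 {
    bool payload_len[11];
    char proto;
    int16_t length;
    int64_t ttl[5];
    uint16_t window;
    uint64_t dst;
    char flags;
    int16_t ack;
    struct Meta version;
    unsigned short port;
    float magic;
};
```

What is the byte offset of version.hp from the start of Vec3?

80

Meta: 0..2  state  (2B, 2-aligned); 2..4  -- padding (2B); 4..8  hp  (4B, 4-aligned); 8..10  ammo  (2B, 2-aligned); 10..12  -- padding (2B); 12..16  target  (4B, 4-aligned); 16..18  id  (2B, 2-aligned); 18..20  -- tail padding (2B); sizeof = 20, alignof = 4
0..11  payload_len  (11B, 1-aligned)
11..12  proto  (1B, 1-aligned)
12..14  length  (2B, 2-aligned)
14..16  -- padding (2B)
16..56  ttl  (40B, 8-aligned)
56..58  window  (2B, 2-aligned)
58..64  -- padding (6B)
64..72  dst  (8B, 8-aligned)
72..73  flags  (1B, 1-aligned)
73..74  -- padding (1B)
74..76  ack  (2B, 2-aligned)
76..96  version  (20B, 4-aligned)
within Meta: hp at 4
76 + 4 = 80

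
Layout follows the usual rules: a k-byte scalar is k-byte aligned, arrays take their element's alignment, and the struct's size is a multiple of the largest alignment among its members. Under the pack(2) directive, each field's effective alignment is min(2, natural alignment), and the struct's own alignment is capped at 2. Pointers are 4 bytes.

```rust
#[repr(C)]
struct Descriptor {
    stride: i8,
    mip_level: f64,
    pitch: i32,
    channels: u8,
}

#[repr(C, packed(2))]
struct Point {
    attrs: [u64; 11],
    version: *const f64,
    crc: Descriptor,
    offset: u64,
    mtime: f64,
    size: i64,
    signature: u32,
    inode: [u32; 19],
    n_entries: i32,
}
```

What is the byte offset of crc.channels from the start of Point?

Descriptor: stride at 0 (size 1, align 1) → ends 1; pad 7 to align 8 for mip_level; mip_level at 8 (size 8, align 8) → ends 16; pitch at 16 (size 4, align 4) → ends 20; channels at 20 (size 1, align 1) → ends 21; tail pad 3 to reach multiple of 8; total 24 bytes, alignment 8
attrs at 0 (size 88, align 2) → ends 88
version at 88 (size 4, align 2) → ends 92
crc at 92 (size 24, align 2) → ends 116
within Descriptor: channels at 20
92 + 20 = 112

112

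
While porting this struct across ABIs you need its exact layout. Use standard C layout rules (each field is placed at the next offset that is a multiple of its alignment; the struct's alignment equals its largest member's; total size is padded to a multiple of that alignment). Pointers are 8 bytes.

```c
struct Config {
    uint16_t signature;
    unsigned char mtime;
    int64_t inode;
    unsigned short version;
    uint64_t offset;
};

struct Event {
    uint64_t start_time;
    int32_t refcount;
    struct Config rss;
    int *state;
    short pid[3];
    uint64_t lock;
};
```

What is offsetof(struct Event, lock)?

Config: 0..2  signature  (2B, 2-aligned); 2..3  mtime  (1B, 1-aligned); 3..8  -- padding (5B); 8..16  inode  (8B, 8-aligned); 16..18  version  (2B, 2-aligned); 18..24  -- padding (6B); 24..32  offset  (8B, 8-aligned); sizeof = 32, alignof = 8
0..8  start_time  (8B, 8-aligned)
8..12  refcount  (4B, 4-aligned)
12..16  -- padding (4B)
16..48  rss  (32B, 8-aligned)
48..56  state  (8B, 8-aligned)
56..62  pid  (6B, 2-aligned)
62..64  -- padding (2B)
64..72  lock  (8B, 8-aligned)

64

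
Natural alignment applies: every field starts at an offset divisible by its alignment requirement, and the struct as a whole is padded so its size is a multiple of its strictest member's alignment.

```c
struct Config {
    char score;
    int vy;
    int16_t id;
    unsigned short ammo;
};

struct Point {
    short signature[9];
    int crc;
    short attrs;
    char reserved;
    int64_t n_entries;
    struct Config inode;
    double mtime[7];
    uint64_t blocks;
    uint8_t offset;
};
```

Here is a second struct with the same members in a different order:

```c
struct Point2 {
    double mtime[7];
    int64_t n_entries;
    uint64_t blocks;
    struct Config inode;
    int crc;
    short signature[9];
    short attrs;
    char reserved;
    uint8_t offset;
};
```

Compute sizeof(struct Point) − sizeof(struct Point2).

16

Config: @0: score [1B, align 1] → 1; +3 pad (align 4); @4: vy [4B, align 4] → 8; @8: id [2B, align 2] → 10; @10: ammo [2B, align 2] → 12; size 12, align 4
@0: signature [18B, align 2] → 18
+2 pad (align 4)
@20: crc [4B, align 4] → 24
@24: attrs [2B, align 2] → 26
@26: reserved [1B, align 1] → 27
+5 pad (align 8)
@32: n_entries [8B, align 8] → 40
@40: inode [12B, align 4] → 52
+4 pad (align 8)
@56: mtime [56B, align 8] → 112
@112: blocks [8B, align 8] → 120
@120: offset [1B, align 1] → 121
+7 tail pad (align 8)
size 128, align 8
— Point2 —
@0: mtime [56B, align 8] → 56
@56: n_entries [8B, align 8] → 64
@64: blocks [8B, align 8] → 72
@72: inode [12B, align 4] → 84
@84: crc [4B, align 4] → 88
@88: signature [18B, align 2] → 106
@106: attrs [2B, align 2] → 108
@108: reserved [1B, align 1] → 109
@109: offset [1B, align 1] → 110
+2 tail pad (align 8)
size 112, align 8
128 − 112 = 16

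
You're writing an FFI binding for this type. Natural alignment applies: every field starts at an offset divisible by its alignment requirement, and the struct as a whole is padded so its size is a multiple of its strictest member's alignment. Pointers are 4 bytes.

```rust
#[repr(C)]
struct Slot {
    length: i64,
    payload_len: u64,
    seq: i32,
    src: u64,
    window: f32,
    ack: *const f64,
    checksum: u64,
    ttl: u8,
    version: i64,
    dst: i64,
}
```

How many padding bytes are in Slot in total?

11

length at 0 (size 8, align 8) → ends 8
payload_len at 8 (size 8, align 8) → ends 16
seq at 16 (size 4, align 4) → ends 20
pad 4 to align 8 for src
src at 24 (size 8, align 8) → ends 32
window at 32 (size 4, align 4) → ends 36
ack at 36 (size 4, align 4) → ends 40
checksum at 40 (size 8, align 8) → ends 48
ttl at 48 (size 1, align 1) → ends 49
pad 7 to align 8 for version
version at 56 (size 8, align 8) → ends 64
dst at 64 (size 8, align 8) → ends 72
total 72 bytes, alignment 8
data bytes 61, size 72 → padding 11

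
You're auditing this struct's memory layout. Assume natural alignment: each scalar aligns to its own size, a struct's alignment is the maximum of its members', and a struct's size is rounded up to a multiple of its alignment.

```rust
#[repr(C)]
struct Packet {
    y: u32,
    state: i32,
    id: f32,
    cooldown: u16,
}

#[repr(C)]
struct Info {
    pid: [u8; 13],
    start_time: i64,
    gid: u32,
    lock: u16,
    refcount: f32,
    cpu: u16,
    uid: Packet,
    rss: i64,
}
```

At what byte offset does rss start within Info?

56

Packet: @0: y [4B, align 4] → 4; @4: state [4B, align 4] → 8; @8: id [4B, align 4] → 12; @12: cooldown [2B, align 2] → 14; +2 tail pad (align 4); size 16, align 4
@0: pid [13B, align 1] → 13
+3 pad (align 8)
@16: start_time [8B, align 8] → 24
@24: gid [4B, align 4] → 28
@28: lock [2B, align 2] → 30
+2 pad (align 4)
@32: refcount [4B, align 4] → 36
@36: cpu [2B, align 2] → 38
+2 pad (align 4)
@40: uid [16B, align 4] → 56
@56: rss [8B, align 8] → 64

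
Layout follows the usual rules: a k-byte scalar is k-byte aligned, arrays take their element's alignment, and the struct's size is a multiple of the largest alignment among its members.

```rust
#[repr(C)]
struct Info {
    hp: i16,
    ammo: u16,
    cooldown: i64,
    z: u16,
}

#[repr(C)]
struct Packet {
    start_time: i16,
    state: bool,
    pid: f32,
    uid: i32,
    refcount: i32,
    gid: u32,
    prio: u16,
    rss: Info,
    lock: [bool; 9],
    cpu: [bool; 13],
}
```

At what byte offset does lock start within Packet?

Info: hp at 0 (size 2, align 2) → ends 2; ammo at 2 (size 2, align 2) → ends 4; pad 4 to align 8 for cooldown; cooldown at 8 (size 8, align 8) → ends 16; z at 16 (size 2, align 2) → ends 18; tail pad 6 to reach multiple of 8; total 24 bytes, alignment 8
start_time at 0 (size 2, align 2) → ends 2
state at 2 (size 1, align 1) → ends 3
pad 1 to align 4 for pid
pid at 4 (size 4, align 4) → ends 8
uid at 8 (size 4, align 4) → ends 12
refcount at 12 (size 4, align 4) → ends 16
gid at 16 (size 4, align 4) → ends 20
prio at 20 (size 2, align 2) → ends 22
pad 2 to align 8 for rss
rss at 24 (size 24, align 8) → ends 48
lock at 48 (size 9, align 1) → ends 57

48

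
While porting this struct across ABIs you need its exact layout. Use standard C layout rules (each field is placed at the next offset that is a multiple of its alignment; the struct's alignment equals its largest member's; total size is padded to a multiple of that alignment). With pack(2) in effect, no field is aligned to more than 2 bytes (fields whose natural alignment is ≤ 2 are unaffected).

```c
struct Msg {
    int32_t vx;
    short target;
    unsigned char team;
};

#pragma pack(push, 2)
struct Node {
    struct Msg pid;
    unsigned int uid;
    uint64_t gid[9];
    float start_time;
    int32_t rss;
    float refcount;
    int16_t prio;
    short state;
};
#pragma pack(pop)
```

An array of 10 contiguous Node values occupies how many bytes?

1000

Msg: 0..4  vx  (4B, 4-aligned); 4..6  target  (2B, 2-aligned); 6..7  team  (1B, 1-aligned); 7..8  -- tail padding (1B); sizeof = 8, alignof = 4
0..8  pid  (8B, 2-aligned)
8..12  uid  (4B, 2-aligned)
12..84  gid  (72B, 2-aligned)
84..88  start_time  (4B, 2-aligned)
88..92  rss  (4B, 2-aligned)
92..96  refcount  (4B, 2-aligned)
96..98  prio  (2B, 2-aligned)
98..100  state  (2B, 2-aligned)
sizeof = 100, alignof = 2
array of 10: 10 × 100 = 1000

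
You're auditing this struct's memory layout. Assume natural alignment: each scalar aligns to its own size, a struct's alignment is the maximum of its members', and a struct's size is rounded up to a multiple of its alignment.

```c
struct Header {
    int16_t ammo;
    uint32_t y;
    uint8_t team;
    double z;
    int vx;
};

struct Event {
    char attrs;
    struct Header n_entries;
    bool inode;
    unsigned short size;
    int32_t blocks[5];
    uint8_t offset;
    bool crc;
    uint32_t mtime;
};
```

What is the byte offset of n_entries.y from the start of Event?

Header: 0..2  ammo  (2B, 2-aligned); 2..4  -- padding (2B); 4..8  y  (4B, 4-aligned); 8..9  team  (1B, 1-aligned); 9..16  -- padding (7B); 16..24  z  (8B, 8-aligned); 24..28  vx  (4B, 4-aligned); 28..32  -- tail padding (4B); sizeof = 32, alignof = 8
0..1  attrs  (1B, 1-aligned)
1..8  -- padding (7B)
8..40  n_entries  (32B, 8-aligned)
within Header: y at 4
8 + 4 = 12

12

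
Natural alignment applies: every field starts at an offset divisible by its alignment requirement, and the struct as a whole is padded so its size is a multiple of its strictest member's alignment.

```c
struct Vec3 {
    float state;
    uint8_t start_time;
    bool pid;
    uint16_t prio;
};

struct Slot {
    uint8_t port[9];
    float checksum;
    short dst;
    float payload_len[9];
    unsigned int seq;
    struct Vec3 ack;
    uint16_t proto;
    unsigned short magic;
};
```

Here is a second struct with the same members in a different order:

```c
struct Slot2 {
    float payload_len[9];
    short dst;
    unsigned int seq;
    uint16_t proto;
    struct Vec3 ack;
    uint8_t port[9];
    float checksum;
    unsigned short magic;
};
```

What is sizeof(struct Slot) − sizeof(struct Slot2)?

Vec3: state at 0 (size 4, align 4) → ends 4; start_time at 4 (size 1, align 1) → ends 5; pid at 5 (size 1, align 1) → ends 6; prio at 6 (size 2, align 2) → ends 8; total 8 bytes, alignment 4
port at 0 (size 9, align 1) → ends 9
pad 3 to align 4 for checksum
checksum at 12 (size 4, align 4) → ends 16
dst at 16 (size 2, align 2) → ends 18
pad 2 to align 4 for payload_len
payload_len at 20 (size 36, align 4) → ends 56
seq at 56 (size 4, align 4) → ends 60
ack at 60 (size 8, align 4) → ends 68
proto at 68 (size 2, align 2) → ends 70
magic at 70 (size 2, align 2) → ends 72
total 72 bytes, alignment 4
— Slot2 —
payload_len at 0 (size 36, align 4) → ends 36
dst at 36 (size 2, align 2) → ends 38
pad 2 to align 4 for seq
seq at 40 (size 4, align 4) → ends 44
proto at 44 (size 2, align 2) → ends 46
pad 2 to align 4 for ack
ack at 48 (size 8, align 4) → ends 56
port at 56 (size 9, align 1) → ends 65
pad 3 to align 4 for checksum
checksum at 68 (size 4, align 4) → ends 72
magic at 72 (size 2, align 2) → ends 74
tail pad 2 to reach multiple of 4
total 76 bytes, alignment 4
72 − 76 = -4

-4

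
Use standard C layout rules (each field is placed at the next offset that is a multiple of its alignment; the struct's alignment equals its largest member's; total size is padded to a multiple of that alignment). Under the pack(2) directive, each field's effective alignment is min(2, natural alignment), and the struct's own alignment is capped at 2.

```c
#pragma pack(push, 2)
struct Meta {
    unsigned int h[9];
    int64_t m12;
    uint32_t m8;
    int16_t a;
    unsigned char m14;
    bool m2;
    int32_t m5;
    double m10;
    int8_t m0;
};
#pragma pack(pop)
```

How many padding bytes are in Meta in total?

1

@0: h [36B, align 2] → 36
@36: m12 [8B, align 2] → 44
@44: m8 [4B, align 2] → 48
@48: a [2B, align 2] → 50
@50: m14 [1B, align 1] → 51
@51: m2 [1B, align 1] → 52
@52: m5 [4B, align 2] → 56
@56: m10 [8B, align 2] → 64
@64: m0 [1B, align 1] → 65
+1 tail pad (align 2)
size 66, align 2
data bytes 65, size 66 → padding 1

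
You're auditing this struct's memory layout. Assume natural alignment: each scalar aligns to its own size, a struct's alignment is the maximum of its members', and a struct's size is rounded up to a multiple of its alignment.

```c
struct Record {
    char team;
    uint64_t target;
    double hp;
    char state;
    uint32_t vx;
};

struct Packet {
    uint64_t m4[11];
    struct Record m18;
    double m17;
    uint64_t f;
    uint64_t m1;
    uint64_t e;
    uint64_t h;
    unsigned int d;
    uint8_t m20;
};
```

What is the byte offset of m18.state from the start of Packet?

Record: team at 0 (size 1, align 1) → ends 1; pad 7 to align 8 for target; target at 8 (size 8, align 8) → ends 16; hp at 16 (size 8, align 8) → ends 24; state at 24 (size 1, align 1) → ends 25; pad 3 to align 4 for vx; vx at 28 (size 4, align 4) → ends 32; total 32 bytes, alignment 8
m4 at 0 (size 88, align 8) → ends 88
m18 at 88 (size 32, align 8) → ends 120
within Record: state at 24
88 + 24 = 112

112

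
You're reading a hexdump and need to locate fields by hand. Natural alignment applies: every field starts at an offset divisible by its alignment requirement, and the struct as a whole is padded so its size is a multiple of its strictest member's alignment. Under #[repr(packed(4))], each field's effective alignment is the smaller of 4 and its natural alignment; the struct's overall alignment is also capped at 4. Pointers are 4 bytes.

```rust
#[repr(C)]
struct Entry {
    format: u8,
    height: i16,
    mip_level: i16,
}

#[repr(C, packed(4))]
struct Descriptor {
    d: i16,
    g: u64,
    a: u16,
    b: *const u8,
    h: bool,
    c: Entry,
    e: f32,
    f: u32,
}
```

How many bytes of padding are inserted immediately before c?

Entry: format at 0 (size 1, align 1) → ends 1; pad 1 to align 2 for height; height at 2 (size 2, align 2) → ends 4; mip_level at 4 (size 2, align 2) → ends 6; total 6 bytes, alignment 2
d at 0 (size 2, align 2) → ends 2
pad 2 to align 4 for g
g at 4 (size 8, align 4) → ends 12
a at 12 (size 2, align 2) → ends 14
pad 2 to align 4 for b
b at 16 (size 4, align 4) → ends 20
h at 20 (size 1, align 1) → ends 21
pad 1 to align 2 for c
c at 22 (size 6, align 2) → ends 28

1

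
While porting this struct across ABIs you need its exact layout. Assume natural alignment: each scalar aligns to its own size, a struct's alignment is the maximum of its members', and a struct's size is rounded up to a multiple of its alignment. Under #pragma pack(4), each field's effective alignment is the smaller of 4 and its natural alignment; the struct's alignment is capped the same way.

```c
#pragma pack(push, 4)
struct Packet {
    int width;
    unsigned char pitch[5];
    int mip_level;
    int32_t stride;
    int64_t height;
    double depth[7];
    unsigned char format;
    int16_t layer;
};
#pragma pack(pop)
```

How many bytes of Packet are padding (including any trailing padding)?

4

width at 0 (size 4, align 4) → ends 4
pitch at 4 (size 5, align 1) → ends 9
pad 3 to align 4 for mip_level
mip_level at 12 (size 4, align 4) → ends 16
stride at 16 (size 4, align 4) → ends 20
height at 20 (size 8, align 4) → ends 28
depth at 28 (size 56, align 4) → ends 84
format at 84 (size 1, align 1) → ends 85
pad 1 to align 2 for layer
layer at 86 (size 2, align 2) → ends 88
total 88 bytes, alignment 4
data bytes 84, size 88 → padding 4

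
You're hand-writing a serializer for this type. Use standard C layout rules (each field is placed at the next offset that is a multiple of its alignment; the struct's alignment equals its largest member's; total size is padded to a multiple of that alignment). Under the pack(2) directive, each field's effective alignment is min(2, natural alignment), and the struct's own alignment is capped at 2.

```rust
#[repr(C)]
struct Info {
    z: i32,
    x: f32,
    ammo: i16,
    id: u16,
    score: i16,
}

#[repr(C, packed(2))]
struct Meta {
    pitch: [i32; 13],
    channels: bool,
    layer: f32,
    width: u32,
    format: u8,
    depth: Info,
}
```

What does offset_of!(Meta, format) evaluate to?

Info: z at 0 (size 4, align 4) → ends 4; x at 4 (size 4, align 4) → ends 8; ammo at 8 (size 2, align 2) → ends 10; id at 10 (size 2, align 2) → ends 12; score at 12 (size 2, align 2) → ends 14; tail pad 2 to reach multiple of 4; total 16 bytes, alignment 4
pitch at 0 (size 52, align 2) → ends 52
channels at 52 (size 1, align 1) → ends 53
pad 1 to align 2 for layer
layer at 54 (size 4, align 2) → ends 58
width at 58 (size 4, align 2) → ends 62
format at 62 (size 1, align 1) → ends 63

62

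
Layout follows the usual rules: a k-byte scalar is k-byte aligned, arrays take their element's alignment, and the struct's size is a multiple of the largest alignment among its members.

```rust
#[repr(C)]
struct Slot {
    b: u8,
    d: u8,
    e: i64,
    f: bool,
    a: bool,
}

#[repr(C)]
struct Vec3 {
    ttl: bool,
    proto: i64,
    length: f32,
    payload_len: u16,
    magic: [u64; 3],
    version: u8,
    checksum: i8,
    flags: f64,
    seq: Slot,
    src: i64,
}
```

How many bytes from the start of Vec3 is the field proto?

Slot: @0: b [1B, align 1] → 1; @1: d [1B, align 1] → 2; +6 pad (align 8); @8: e [8B, align 8] → 16; @16: f [1B, align 1] → 17; @17: a [1B, align 1] → 18; +6 tail pad (align 8); size 24, align 8
@0: ttl [1B, align 1] → 1
+7 pad (align 8)
@8: proto [8B, align 8] → 16

8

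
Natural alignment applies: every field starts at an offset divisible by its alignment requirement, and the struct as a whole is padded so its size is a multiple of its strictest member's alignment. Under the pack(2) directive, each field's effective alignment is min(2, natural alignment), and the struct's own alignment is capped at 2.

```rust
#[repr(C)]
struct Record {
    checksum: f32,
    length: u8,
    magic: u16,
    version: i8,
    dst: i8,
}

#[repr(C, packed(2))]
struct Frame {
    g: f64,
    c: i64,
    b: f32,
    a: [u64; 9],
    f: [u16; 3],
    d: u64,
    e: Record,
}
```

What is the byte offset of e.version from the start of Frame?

114

Record: 0..4  checksum  (4B, 4-aligned); 4..5  length  (1B, 1-aligned); 5..6  -- padding (1B); 6..8  magic  (2B, 2-aligned); 8..9  version  (1B, 1-aligned); 9..10  dst  (1B, 1-aligned); 10..12  -- tail padding (2B); sizeof = 12, alignof = 4
0..8  g  (8B, 2-aligned)
8..16  c  (8B, 2-aligned)
16..20  b  (4B, 2-aligned)
20..92  a  (72B, 2-aligned)
92..98  f  (6B, 2-aligned)
98..106  d  (8B, 2-aligned)
106..118  e  (12B, 2-aligned)
within Record: version at 8
106 + 8 = 114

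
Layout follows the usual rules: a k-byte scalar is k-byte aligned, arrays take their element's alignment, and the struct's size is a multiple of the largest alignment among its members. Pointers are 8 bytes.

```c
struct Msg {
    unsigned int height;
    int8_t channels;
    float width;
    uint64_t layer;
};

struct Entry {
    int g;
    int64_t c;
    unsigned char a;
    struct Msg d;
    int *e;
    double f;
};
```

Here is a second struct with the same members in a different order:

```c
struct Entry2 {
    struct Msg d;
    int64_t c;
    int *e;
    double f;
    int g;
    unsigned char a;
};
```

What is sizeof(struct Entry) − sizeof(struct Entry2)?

8

Msg: height at 0 (size 4, align 4) → ends 4; channels at 4 (size 1, align 1) → ends 5; pad 3 to align 4 for width; width at 8 (size 4, align 4) → ends 12; pad 4 to align 8 for layer; layer at 16 (size 8, align 8) → ends 24; total 24 bytes, alignment 8
g at 0 (size 4, align 4) → ends 4
pad 4 to align 8 for c
c at 8 (size 8, align 8) → ends 16
a at 16 (size 1, align 1) → ends 17
pad 7 to align 8 for d
d at 24 (size 24, align 8) → ends 48
e at 48 (size 8, align 8) → ends 56
f at 56 (size 8, align 8) → ends 64
total 64 bytes, alignment 8
— Entry2 —
d at 0 (size 24, align 8) → ends 24
c at 24 (size 8, align 8) → ends 32
e at 32 (size 8, align 8) → ends 40
f at 40 (size 8, align 8) → ends 48
g at 48 (size 4, align 4) → ends 52
a at 52 (size 1, align 1) → ends 53
tail pad 3 to reach multiple of 8
total 56 bytes, alignment 8
64 − 56 = 8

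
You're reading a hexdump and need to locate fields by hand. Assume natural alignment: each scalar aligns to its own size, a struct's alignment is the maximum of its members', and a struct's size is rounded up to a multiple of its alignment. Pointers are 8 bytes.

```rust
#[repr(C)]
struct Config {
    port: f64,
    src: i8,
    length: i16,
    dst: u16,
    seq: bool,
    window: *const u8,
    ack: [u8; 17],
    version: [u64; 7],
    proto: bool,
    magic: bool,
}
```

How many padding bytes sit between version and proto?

0..8  port  (8B, 8-aligned)
8..9  src  (1B, 1-aligned)
9..10  -- padding (1B)
10..12  length  (2B, 2-aligned)
12..14  dst  (2B, 2-aligned)
14..15  seq  (1B, 1-aligned)
15..16  -- padding (1B)
16..24  window  (8B, 8-aligned)
24..41  ack  (17B, 1-aligned)
41..48  -- padding (7B)
48..104  version  (56B, 8-aligned)
104..105  proto  (1B, 1-aligned)

0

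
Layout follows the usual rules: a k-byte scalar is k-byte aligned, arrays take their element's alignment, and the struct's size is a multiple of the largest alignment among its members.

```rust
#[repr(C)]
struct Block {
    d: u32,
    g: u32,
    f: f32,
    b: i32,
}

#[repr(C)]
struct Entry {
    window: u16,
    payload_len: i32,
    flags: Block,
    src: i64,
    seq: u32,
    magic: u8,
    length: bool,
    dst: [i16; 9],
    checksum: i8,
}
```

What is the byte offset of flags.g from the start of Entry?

Block: @0: d [4B, align 4] → 4; @4: g [4B, align 4] → 8; @8: f [4B, align 4] → 12; @12: b [4B, align 4] → 16; size 16, align 4
@0: window [2B, align 2] → 2
+2 pad (align 4)
@4: payload_len [4B, align 4] → 8
@8: flags [16B, align 4] → 24
within Block: g at 4
8 + 4 = 12

12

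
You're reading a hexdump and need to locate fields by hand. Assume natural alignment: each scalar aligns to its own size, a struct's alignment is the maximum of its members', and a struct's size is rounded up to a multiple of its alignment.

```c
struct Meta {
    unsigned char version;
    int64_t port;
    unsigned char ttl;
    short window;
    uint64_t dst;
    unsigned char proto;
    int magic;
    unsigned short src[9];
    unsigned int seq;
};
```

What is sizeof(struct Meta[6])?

384

0..1  version  (1B, 1-aligned)
1..8  -- padding (7B)
8..16  port  (8B, 8-aligned)
16..17  ttl  (1B, 1-aligned)
17..18  -- padding (1B)
18..20  window  (2B, 2-aligned)
20..24  -- padding (4B)
24..32  dst  (8B, 8-aligned)
32..33  proto  (1B, 1-aligned)
33..36  -- padding (3B)
36..40  magic  (4B, 4-aligned)
40..58  src  (18B, 2-aligned)
58..60  -- padding (2B)
60..64  seq  (4B, 4-aligned)
sizeof = 64, alignof = 8
array of 6: 6 × 64 = 384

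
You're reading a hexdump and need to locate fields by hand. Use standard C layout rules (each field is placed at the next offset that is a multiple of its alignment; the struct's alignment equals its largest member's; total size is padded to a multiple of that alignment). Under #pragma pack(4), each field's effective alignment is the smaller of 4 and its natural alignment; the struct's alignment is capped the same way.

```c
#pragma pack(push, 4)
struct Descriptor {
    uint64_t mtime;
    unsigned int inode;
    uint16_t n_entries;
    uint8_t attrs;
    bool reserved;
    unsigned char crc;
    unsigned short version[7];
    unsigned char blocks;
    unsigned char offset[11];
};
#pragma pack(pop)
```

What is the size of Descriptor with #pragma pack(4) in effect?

0..8  mtime  (8B, 4-aligned)
8..12  inode  (4B, 4-aligned)
12..14  n_entries  (2B, 2-aligned)
14..15  attrs  (1B, 1-aligned)
15..16  reserved  (1B, 1-aligned)
16..17  crc  (1B, 1-aligned)
17..18  -- padding (1B)
18..32  version  (14B, 2-aligned)
32..33  blocks  (1B, 1-aligned)
33..44  offset  (11B, 1-aligned)
sizeof = 44, alignof = 4

44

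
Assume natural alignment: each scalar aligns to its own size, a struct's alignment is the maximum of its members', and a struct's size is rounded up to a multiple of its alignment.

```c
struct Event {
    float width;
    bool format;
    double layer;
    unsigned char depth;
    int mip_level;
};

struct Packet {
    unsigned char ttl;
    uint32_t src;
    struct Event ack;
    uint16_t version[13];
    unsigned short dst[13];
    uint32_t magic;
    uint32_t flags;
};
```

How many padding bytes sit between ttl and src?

Event: @0: width [4B, align 4] → 4; @4: format [1B, align 1] → 5; +3 pad (align 8); @8: layer [8B, align 8] → 16; @16: depth [1B, align 1] → 17; +3 pad (align 4); @20: mip_level [4B, align 4] → 24; size 24, align 8
@0: ttl [1B, align 1] → 1
+3 pad (align 4)
@4: src [4B, align 4] → 8

3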